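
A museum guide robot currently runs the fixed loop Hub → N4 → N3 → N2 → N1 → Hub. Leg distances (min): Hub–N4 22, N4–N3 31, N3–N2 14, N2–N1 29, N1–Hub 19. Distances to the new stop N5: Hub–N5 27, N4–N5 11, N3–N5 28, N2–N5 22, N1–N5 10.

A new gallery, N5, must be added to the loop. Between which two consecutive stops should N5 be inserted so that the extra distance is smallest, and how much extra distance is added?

Insertion cost between consecutive stops i–j is d(i,N5) + d(N5,j) − d(i,j):
  between Hub and N4: 27 + 11 − 22 = 16
  between N4 and N3: 11 + 28 − 31 = 8
  between N3 and N2: 28 + 22 − 14 = 36
  between N2 and N1: 22 + 10 − 29 = 3
  between N1 and Hub: 10 + 27 − 19 = 18
Cheapest insertion is between N2 and N1, adding 3.
New total = 115 + 3 = 118.

Minimum extra distance: 3 min, inserting N5 between N2 and N1.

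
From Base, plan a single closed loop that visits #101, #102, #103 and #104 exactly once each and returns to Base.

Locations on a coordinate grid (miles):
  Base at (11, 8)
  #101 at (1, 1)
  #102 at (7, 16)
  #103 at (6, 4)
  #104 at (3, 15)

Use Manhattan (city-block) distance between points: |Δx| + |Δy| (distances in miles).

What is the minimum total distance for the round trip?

With 4 stops there are 4!/2 = 12 distinct round trips (a route and its reverse cost the same).
Base → #101 → #102 → #103 → #104 → Base: 17+21+13+14+15 = 80
Base → #101 → #102 → #104 → #103 → Base: 17+21+5+14+9 = 66
Base → #101 → #103 → #102 → #104 → Base: 17+8+13+5+15 = 58
Base → #101 → #103 → #104 → #102 → Base: 17+8+14+5+12 = 56
Base → #101 → #104 → #102 → #103 → Base: 17+16+5+13+9 = 60
Base → #101 → #104 → #103 → #102 → Base: 17+16+14+13+12 = 72
Base → #102 → #101 → #103 → #104 → Base: 12+21+8+14+15 = 70
Base → #102 → #101 → #104 → #103 → Base: 12+21+16+14+9 = 72
Base → #102 → #103 → #101 → #104 → Base: 12+13+8+16+15 = 64
Base → #102 → #104 → #101 → #103 → Base: 12+5+16+8+9 = 50
Base → #103 → #101 → #102 → #104 → Base: 9+8+21+5+15 = 58
Base → #103 → #102 → #101 → #104 → Base: 9+13+21+16+15 = 74
The minimum is 50.
One optimal route: Base → #102 → #104 → #101 → #103 → Base (or its reverse).

50 miles — the shortest possible round trip.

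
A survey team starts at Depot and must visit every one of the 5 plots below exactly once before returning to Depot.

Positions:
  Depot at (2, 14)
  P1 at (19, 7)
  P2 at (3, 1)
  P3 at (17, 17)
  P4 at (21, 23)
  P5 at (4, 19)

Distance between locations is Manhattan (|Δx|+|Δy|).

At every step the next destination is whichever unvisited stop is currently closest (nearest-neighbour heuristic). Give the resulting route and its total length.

At Depot the remaining stops are P5 7, P2 14, P3 18, P1 24, P4 28; go to P5.
At P5 the remaining stops are P3 15, P2 19, P4 21, P1 27; go to P3.
At P3 the remaining stops are P4 10, P1 12, P2 30; go to P4.
At P4 the remaining stops are P1 18, P2 40; go to P1.
At P1 the remaining stops are P2 22; go to P2.
Return P2→Depot: 14.
Total = 7 + 15 + 10 + 18 + 22 + 14 = 86.

86 along Depot → P5 → P3 → P4 → P1 → P2 → Depot.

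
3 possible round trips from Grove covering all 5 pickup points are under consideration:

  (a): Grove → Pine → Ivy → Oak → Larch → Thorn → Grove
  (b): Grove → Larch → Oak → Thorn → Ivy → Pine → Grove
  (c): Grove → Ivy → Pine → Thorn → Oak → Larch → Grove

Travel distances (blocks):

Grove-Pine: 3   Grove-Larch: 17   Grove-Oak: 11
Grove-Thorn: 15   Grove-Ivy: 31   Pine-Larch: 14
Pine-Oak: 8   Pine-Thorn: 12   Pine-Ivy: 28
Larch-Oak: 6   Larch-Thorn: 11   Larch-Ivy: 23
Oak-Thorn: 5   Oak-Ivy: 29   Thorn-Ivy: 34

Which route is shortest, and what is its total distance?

92 blocks — (a) is the shortest.

(a): 3 + 28 + 29 + 6 + 11 + 15 = 92
(b): 17 + 6 + 5 + 34 + 28 + 3 = 93
(c): 31 + 28 + 12 + 5 + 6 + 17 = 99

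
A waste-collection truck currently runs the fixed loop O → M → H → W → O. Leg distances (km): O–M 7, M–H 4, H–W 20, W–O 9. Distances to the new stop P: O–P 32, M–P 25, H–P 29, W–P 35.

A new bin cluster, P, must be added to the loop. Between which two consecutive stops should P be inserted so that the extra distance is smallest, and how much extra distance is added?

Insertion cost between consecutive stops i–j is d(i,P) + d(P,j) − d(i,j):
  between O and M: 32 + 25 − 7 = 50
  between M and H: 25 + 29 − 4 = 50
  between H and W: 29 + 35 − 20 = 44
  between W and O: 35 + 32 − 9 = 58
Cheapest insertion is between H and W, adding 44.
New total = 40 + 44 = 84.

+44 km — insert P between H and W.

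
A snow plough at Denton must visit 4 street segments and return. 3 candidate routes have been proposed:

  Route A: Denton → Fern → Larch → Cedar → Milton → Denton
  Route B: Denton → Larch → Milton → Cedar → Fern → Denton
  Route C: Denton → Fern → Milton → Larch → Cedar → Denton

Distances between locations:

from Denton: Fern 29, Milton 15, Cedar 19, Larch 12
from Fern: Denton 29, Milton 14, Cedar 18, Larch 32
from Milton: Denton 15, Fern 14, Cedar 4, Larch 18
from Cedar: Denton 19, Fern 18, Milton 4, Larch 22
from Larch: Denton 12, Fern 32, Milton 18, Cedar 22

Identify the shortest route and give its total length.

Shortest is Route B, total 81.

Route A: 29 + 32 + 22 + 4 + 15 = 102
Route B: 12 + 18 + 4 + 18 + 29 = 81
Route C: 29 + 14 + 18 + 22 + 19 = 102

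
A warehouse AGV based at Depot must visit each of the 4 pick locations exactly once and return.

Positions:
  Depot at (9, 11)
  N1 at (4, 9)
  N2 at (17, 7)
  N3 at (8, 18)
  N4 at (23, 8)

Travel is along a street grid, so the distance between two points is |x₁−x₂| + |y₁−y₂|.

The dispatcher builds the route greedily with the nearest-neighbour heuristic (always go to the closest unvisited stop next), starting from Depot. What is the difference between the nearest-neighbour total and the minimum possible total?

The nearest-neighbour route is 4 longer than optimal.

Depot: N1=7, N3=8, N2=12, N4=17 ⇒ N1
N1: N3=13, N2=15, N4=20 ⇒ N3
N3: N2=20, N4=25 ⇒ N2
N2: N4=7 ⇒ N4
NN route Depot → N1 → N3 → N2 → N4 → Depot costs 64.
Optimal: Depot → N2 → N4 → N1 → N3 → Depot costs 60 (by enumerating all 12 distinct tours).
Excess = 64 − 60 = 4.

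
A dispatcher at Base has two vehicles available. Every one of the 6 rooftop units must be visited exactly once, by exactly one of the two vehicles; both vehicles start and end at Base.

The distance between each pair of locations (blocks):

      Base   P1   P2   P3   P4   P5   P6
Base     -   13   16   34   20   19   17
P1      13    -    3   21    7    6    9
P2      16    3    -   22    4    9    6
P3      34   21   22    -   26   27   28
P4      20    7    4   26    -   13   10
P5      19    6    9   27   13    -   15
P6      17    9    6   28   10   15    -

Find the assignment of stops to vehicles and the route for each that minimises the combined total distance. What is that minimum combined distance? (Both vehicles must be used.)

Minimum combined distance: 125 blocks.

Try each way of splitting the stops between the two vehicles (each non-empty) and, for each split, find the best tour for each vehicle:
  {P1} + {P2, P3, P4, P5, P6}: 26 + 99 = 125
  {P2} + {P1, P3, P4, P5, P6}: 32 + 99 = 131
  {P1, P2} + {P3, P4, P5, P6}: 32 + 99 = 131
  {P3} + {P1, P2, P4, P5, P6}: 68 + 59 = 127
  {P1, P3} + {P2, P4, P5, P6}: 68 + 59 = 127
  {P2, P3} + {P1, P4, P5, P6}: 72 + 59 = 131
  … (31 splits in total)
Best: vehicle 1 Base → P1 → Base = 26; vehicle 2 Base → P5 → P3 → P2 → P4 → P6 → Base = 99; combined 125.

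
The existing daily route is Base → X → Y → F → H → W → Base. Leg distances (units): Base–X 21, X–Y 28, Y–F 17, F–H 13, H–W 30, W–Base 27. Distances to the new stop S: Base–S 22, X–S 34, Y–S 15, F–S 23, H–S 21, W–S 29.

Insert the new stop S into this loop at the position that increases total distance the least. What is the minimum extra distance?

Adding 20 by placing S on the H–W leg.

Insertion cost between consecutive stops i–j is d(i,S) + d(S,j) − d(i,j):
  between Base and X: 22 + 34 − 21 = 35
  between X and Y: 34 + 15 − 28 = 21
  between Y and F: 15 + 23 − 17 = 21
  between F and H: 23 + 21 − 13 = 31
  between H and W: 21 + 29 − 30 = 20
  between W and Base: 29 + 22 − 27 = 24
Cheapest insertion is between H and W, adding 20.
New total = 136 + 20 = 156.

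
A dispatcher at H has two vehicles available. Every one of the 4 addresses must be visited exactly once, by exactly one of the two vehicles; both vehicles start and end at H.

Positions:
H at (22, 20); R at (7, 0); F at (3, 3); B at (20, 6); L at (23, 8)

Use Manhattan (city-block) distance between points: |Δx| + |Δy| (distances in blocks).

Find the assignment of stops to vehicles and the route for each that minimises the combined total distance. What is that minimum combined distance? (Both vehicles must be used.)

104 blocks — the smallest possible combined total.

Check every non-empty split of the stops between the two vehicles; for each half take its own optimal tour:
  {R} + {F, B, L}: 70 + 74 = 144
  {F} + {R, B, L}: 72 + 72 = 144
  {R, F} + {B, L}: 78 + 34 = 112
  {B} + {R, F, L}: 32 + 80 = 112
  {R, B} + {F, L}: 70 + 74 = 144
  {F, B} + {R, L}: 72 + 72 = 144
  … (7 splits in total)
  {R, F, B} + {L}: 78 + 26 = 104  ← best
Best: vehicle 1 H → R → F → B → H = 78; vehicle 2 H → L → H = 26; combined 104.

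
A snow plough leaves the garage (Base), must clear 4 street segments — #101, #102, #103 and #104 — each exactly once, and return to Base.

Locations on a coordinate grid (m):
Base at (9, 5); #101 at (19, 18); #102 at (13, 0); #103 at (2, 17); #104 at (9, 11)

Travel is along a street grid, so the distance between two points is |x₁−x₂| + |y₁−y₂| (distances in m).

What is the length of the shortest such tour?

With 4 stops there are 4!/2 = 12 distinct round trips (a route and its reverse cost the same).
Base-#101-#102-#103-#104-Base: 23+24+28+13+6 = 94
Base-#101-#102-#104-#103-Base: 23+24+15+13+19 = 94
Base-#101-#103-#102-#104-Base: 23+18+28+15+6 = 90
Base-#101-#103-#104-#102-Base: 23+18+13+15+9 = 78
Base-#101-#104-#102-#103-Base: 23+17+15+28+19 = 102
Base-#101-#104-#103-#102-Base: 23+17+13+28+9 = 90
Base-#102-#101-#103-#104-Base: 9+24+18+13+6 = 70
Base-#102-#101-#104-#103-Base: 9+24+17+13+19 = 82
Base-#102-#103-#101-#104-Base: 9+28+18+17+6 = 78
Base-#102-#104-#101-#103-Base: 9+15+17+18+19 = 78
Base-#103-#101-#102-#104-Base: 19+18+24+15+6 = 82
Base-#103-#102-#101-#104-Base: 19+28+24+17+6 = 94
The minimum is 70.
One optimal route: Base → #102 → #101 → #103 → #104 → Base (or its reverse).

Minimum total distance: 70 m.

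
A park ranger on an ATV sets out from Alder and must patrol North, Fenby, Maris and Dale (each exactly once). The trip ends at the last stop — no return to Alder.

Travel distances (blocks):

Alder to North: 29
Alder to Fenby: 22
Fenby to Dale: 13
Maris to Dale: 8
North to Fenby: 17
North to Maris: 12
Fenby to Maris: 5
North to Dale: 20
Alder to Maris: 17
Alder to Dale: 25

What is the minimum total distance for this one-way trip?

Minimum one-way distance = 55 blocks.

There are 4! = 24 possible orderings.
Alder → North → Fenby → Maris → Dale: 29+17+5+8 = 59
Alder → North → Fenby → Dale → Maris: 29+17+13+8 = 67
Alder → North → Maris → Fenby → Dale: 29+12+5+13 = 59
Alder → North → Maris → Dale → Fenby: 29+12+8+13 = 62
Alder → North → Dale → Fenby → Maris: 29+20+13+5 = 67
Alder → North → Dale → Maris → Fenby: 29+20+8+5 = 62
Alder → Fenby → North → Maris → Dale: 22+17+12+8 = 59
Alder → Fenby → North → Dale → Maris: 22+17+20+8 = 67
Alder → Fenby → Maris → North → Dale: 22+5+12+20 = 59
Alder → Fenby → Maris → Dale → North: 22+5+8+20 = 55
Alder → Fenby → Dale → North → Maris: 22+13+20+12 = 67
Alder → Fenby → Dale → Maris → North: 22+13+8+12 = 55
Alder → Maris → North → Fenby → Dale: 17+12+17+13 = 59
Alder → Maris → North → Dale → Fenby: 17+12+20+13 = 62
… (10 more)
The minimum is 55.
One shortest path: Alder → Fenby → Maris → Dale → North.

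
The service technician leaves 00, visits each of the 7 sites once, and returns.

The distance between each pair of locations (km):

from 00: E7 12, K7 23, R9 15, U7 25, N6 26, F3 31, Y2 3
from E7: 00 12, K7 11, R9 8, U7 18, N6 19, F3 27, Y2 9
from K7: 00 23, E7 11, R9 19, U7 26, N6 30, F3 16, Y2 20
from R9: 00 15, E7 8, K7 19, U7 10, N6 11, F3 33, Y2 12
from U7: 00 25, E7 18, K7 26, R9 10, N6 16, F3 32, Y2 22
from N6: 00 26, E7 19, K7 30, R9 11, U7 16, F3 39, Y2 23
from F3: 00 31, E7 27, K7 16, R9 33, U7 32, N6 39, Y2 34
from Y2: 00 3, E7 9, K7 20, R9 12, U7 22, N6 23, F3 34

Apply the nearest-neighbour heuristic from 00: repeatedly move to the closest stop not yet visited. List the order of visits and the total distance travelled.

00 → [Y2:3 / E7:12 / R9:15 / K7:23 / U7:25 / N6:26 / F3:31] → Y2 (3)
Y2 → [E7:9 / R9:12 / K7:20 / U7:22 / N6:23 / F3:34] → E7 (9)
E7 → [R9:8 / K7:11 / U7:18 / N6:19 / F3:27] → R9 (8)
R9 → [U7:10 / N6:11 / K7:19 / F3:33] → U7 (10)
U7 → [N6:16 / K7:26 / F3:32] → N6 (16)
N6 → [K7:30 / F3:39] → K7 (30)
K7 → [F3:16] → F3 (16)
Return F3→00: 31.
Total = 3 + 9 + 8 + 10 + 16 + 30 + 16 + 31 = 123.

123 km along 00 → Y2 → E7 → R9 → U7 → N6 → K7 → F3 → 00.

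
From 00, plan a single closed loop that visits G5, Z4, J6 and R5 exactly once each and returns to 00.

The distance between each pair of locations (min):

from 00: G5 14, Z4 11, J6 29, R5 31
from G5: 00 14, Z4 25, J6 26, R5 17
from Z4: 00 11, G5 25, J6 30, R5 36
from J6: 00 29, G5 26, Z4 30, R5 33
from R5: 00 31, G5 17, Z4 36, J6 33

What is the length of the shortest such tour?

Shortest round trip = 105 min.

00-G5-Z4-J6-R5-00: 14+25+30+33+31 = 133
00-G5-Z4-R5-J6-00: 14+25+36+33+29 = 137
00-G5-J6-Z4-R5-00: 14+26+30+36+31 = 137
00-G5-J6-R5-Z4-00: 14+26+33+36+11 = 120
00-G5-R5-Z4-J6-00: 14+17+36+30+29 = 126
00-G5-R5-J6-Z4-00: 14+17+33+30+11 = 105
00-Z4-G5-J6-R5-00: 11+25+26+33+31 = 126
00-Z4-G5-R5-J6-00: 11+25+17+33+29 = 115
00-Z4-J6-G5-R5-00: 11+30+26+17+31 = 115
00-Z4-R5-G5-J6-00: 11+36+17+26+29 = 119
00-J6-G5-Z4-R5-00: 29+26+25+36+31 = 147
00-J6-Z4-G5-R5-00: 29+30+25+17+31 = 132
The minimum is 105.
One optimal route: 00 → G5 → R5 → J6 → Z4 → 00 (or its reverse).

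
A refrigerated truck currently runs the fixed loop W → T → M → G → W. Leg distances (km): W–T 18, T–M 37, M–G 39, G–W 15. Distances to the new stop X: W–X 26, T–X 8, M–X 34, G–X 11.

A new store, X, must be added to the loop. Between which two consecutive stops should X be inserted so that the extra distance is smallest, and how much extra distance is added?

Insertion cost between consecutive stops i–j is d(i,X) + d(X,j) − d(i,j):
  between W and T: 26 + 8 − 18 = 16
  between T and M: 8 + 34 − 37 = 5
  between M and G: 34 + 11 − 39 = 6
  between G and W: 11 + 26 − 15 = 22
Cheapest insertion is between T and M, adding 5.
New total = 109 + 5 = 114.

Adding 5 km by placing X on the T–M leg.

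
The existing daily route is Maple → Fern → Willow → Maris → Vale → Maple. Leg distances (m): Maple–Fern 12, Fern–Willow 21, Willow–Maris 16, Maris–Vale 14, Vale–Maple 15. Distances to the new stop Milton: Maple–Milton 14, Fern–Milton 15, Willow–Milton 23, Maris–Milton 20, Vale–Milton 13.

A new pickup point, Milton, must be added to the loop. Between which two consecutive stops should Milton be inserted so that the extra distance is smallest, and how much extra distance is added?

Adding 12 m by placing Milton on the Vale–Maple leg.

Insertion cost between consecutive stops i–j is d(i,Milton) + d(Milton,j) − d(i,j):
  between Maple and Fern: 14 + 15 − 12 = 17
  between Fern and Willow: 15 + 23 − 21 = 17
  between Willow and Maris: 23 + 20 − 16 = 27
  between Maris and Vale: 20 + 13 − 14 = 19
  between Vale and Maple: 13 + 14 − 15 = 12
Cheapest insertion is between Vale and Maple, adding 12.
New total = 78 + 12 = 90.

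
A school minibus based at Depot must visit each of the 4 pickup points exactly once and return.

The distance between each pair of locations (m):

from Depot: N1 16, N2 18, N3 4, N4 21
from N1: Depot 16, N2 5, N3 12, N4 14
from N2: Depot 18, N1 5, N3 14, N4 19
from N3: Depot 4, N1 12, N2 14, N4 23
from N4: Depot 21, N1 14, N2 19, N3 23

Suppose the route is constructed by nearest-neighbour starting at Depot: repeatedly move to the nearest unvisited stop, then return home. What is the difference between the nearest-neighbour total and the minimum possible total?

Depot: N3=4, N1=16, N2=18, N4=21 ⇒ N3
N3: N1=12, N2=14, N4=23 ⇒ N1
N1: N2=5, N4=14 ⇒ N2
N2: N4=19 ⇒ N4
NN route Depot → N3 → N1 → N2 → N4 → Depot costs 61.
Optimal: Depot → N3 → N2 → N1 → N4 → Depot costs 58 (by enumerating all 12 distinct tours).
Excess = 61 − 58 = 3.

3 m longer than the optimal tour.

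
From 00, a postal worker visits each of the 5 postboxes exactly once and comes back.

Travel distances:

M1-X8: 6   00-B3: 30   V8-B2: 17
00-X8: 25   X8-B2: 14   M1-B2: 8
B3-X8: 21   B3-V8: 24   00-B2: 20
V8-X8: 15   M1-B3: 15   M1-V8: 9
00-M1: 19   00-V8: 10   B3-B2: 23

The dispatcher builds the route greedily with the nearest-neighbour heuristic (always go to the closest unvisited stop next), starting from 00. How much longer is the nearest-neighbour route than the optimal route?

00: V8=10, M1=19, B2=20, X8=25, B3=30 ⇒ V8
V8: M1=9, X8=15, B2=17, B3=24 ⇒ M1
M1: X8=6, B2=8, B3=15 ⇒ X8
X8: B2=14, B3=21 ⇒ B2
B2: B3=23 ⇒ B3
NN route 00 → V8 → M1 → X8 → B2 → B3 → 00 costs 92.
Optimal: 00 → V8 → M1 → B3 → X8 → B2 → 00 costs 89 (by enumerating all 60 distinct tours).
Excess = 92 − 89 = 3.

3 longer than the optimal tour.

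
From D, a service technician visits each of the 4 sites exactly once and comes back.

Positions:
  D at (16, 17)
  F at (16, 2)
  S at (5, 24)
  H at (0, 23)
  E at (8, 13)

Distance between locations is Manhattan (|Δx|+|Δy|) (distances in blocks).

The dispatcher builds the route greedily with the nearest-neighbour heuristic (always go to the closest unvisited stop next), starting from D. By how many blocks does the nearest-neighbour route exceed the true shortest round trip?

8 blocks longer than the optimal tour.

From D: E=12, F=15, S=18, H=22 → choose E (12).
From E: S=14, H=18, F=19 → choose S (14).
From S: H=6, F=33 → choose H (6).
From H: F=37 → choose F (37).
NN route D → E → S → H → F → D costs 84.
Optimal: D → F → E → S → H → D costs 76 (by enumerating all 12 distinct tours).
Excess = 84 − 76 = 8.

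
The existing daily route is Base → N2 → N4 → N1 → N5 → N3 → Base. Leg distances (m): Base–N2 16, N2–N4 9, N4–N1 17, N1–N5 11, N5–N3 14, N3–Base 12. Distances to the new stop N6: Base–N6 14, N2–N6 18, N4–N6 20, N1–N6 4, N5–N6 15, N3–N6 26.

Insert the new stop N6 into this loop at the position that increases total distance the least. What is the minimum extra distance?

+7 m — insert N6 between N4 and N1.

Insertion cost between consecutive stops i–j is d(i,N6) + d(N6,j) − d(i,j):
  between Base and N2: 14 + 18 − 16 = 16
  between N2 and N4: 18 + 20 − 9 = 29
  between N4 and N1: 20 + 4 − 17 = 7
  between N1 and N5: 4 + 15 − 11 = 8
  between N5 and N3: 15 + 26 − 14 = 27
  between N3 and Base: 26 + 14 − 12 = 28
Cheapest insertion is between N4 and N1, adding 7.
New total = 79 + 7 = 86.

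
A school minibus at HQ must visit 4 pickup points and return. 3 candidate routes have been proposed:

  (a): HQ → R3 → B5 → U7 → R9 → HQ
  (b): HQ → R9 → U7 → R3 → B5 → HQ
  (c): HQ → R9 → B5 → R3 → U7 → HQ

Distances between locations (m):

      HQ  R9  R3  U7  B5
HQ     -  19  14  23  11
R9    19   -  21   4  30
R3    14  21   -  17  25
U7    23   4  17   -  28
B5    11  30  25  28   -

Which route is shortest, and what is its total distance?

(a): 14 + 25 + 28 + 4 + 19 = 90
(b): 19 + 4 + 17 + 25 + 11 = 76
(c): 19 + 30 + 25 + 17 + 23 = 114

Shortest is (b), total 76 m.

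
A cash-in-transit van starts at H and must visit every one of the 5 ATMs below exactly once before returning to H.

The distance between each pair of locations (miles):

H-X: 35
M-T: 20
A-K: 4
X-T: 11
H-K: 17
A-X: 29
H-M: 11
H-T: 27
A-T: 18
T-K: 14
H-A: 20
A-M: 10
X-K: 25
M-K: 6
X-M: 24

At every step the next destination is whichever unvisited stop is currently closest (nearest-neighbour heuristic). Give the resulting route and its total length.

H → [M:11 / K:17 / A:20 / T:27 / X:35] → M (11)
M → [K:6 / A:10 / T:20 / X:24] → K (6)
K → [A:4 / T:14 / X:25] → A (4)
A → [T:18 / X:29] → T (18)
T → [X:11] → X (11)
Return X→H: 35.
Total = 11 + 6 + 4 + 18 + 11 + 35 = 85.

Total distance 85 miles via the nearest-neighbour route H → M → K → A → T → X → H.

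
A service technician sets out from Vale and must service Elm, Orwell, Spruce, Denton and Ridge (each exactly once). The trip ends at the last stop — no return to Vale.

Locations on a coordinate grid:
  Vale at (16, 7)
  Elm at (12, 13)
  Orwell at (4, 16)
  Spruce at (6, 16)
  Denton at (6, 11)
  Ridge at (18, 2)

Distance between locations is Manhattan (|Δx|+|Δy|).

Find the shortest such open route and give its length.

There are 5! = 120 possible orderings.
Vale → Elm → Orwell → Spruce → Denton → Ridge: 10+11+2+5+21 = 49
Vale → Elm → Orwell → Spruce → Ridge → Denton: 10+11+2+26+21 = 70
Vale → Elm → Orwell → Denton → Spruce → Ridge: 10+11+7+5+26 = 59
Vale → Elm → Orwell → Denton → Ridge → Spruce: 10+11+7+21+26 = 75
Vale → Elm → Orwell → Ridge → Spruce → Denton: 10+11+28+26+5 = 80
Vale → Elm → Orwell → Ridge → Denton → Spruce: 10+11+28+21+5 = 75
Vale → Elm → Spruce → Orwell → Denton → Ridge: 10+9+2+7+21 = 49
Vale → Elm → Spruce → Orwell → Ridge → Denton: 10+9+2+28+21 = 70
Vale → Elm → Spruce → Denton → Orwell → Ridge: 10+9+5+7+28 = 59
Vale → Elm → Spruce → Denton → Ridge → Orwell: 10+9+5+21+28 = 73
Vale → Elm → Spruce → Ridge → Orwell → Denton: 10+9+26+28+7 = 80
Vale → Elm → Spruce → Ridge → Denton → Orwell: 10+9+26+21+7 = 73
Vale → Elm → Denton → Orwell → Spruce → Ridge: 10+8+7+2+26 = 53
Vale → Elm → Denton → Orwell → Ridge → Spruce: 10+8+7+28+26 = 79
… (106 more)
Vale → Ridge → Elm → Denton → Spruce → Orwell: 7+17+8+5+2 = 39  ← best
The minimum is 39.
One shortest path: Vale → Ridge → Elm → Denton → Spruce → Orwell.

Shortest open route: 39.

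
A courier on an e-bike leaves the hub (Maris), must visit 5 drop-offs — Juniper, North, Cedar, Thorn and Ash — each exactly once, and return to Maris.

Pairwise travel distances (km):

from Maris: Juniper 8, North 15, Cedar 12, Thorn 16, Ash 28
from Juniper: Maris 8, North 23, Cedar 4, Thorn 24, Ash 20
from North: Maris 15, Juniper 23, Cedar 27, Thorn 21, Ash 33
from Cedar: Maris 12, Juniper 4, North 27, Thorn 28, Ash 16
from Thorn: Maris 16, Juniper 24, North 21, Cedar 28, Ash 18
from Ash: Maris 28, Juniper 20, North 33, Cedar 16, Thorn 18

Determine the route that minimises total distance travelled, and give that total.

Shortest round trip = 82 km.

With 5 stops there are 5!/2 = 60 distinct round trips (a route and its reverse cost the same).
Maris - Juniper - North - Cedar - Thorn - Ash - Maris: 8+23+27+28+18+28 = 132
Maris - Juniper - North - Cedar - Ash - Thorn - Maris: 8+23+27+16+18+16 = 108
Maris - Juniper - North - Thorn - Cedar - Ash - Maris: 8+23+21+28+16+28 = 124
Maris - Juniper - North - Thorn - Ash - Cedar - Maris: 8+23+21+18+16+12 = 98
Maris - Juniper - North - Ash - Cedar - Thorn - Maris: 8+23+33+16+28+16 = 124
Maris - Juniper - North - Ash - Thorn - Cedar - Maris: 8+23+33+18+28+12 = 122
Maris - Juniper - Cedar - North - Thorn - Ash - Maris: 8+4+27+21+18+28 = 106
Maris - Juniper - Cedar - North - Ash - Thorn - Maris: 8+4+27+33+18+16 = 106
Maris - Juniper - Cedar - Thorn - North - Ash - Maris: 8+4+28+21+33+28 = 122
Maris - Juniper - Cedar - Thorn - Ash - North - Maris: 8+4+28+18+33+15 = 106
Maris - Juniper - Cedar - Ash - North - Thorn - Maris: 8+4+16+33+21+16 = 98
Maris - Juniper - Cedar - Ash - Thorn - North - Maris: 8+4+16+18+21+15 = 82
Maris - Juniper - Thorn - North - Cedar - Ash - Maris: 8+24+21+27+16+28 = 124
Maris - Juniper - Thorn - North - Ash - Cedar - Maris: 8+24+21+33+16+12 = 114
… (46 more)
The minimum is 82.
One optimal route: Maris → Juniper → Cedar → Ash → Thorn → North → Maris (or its reverse).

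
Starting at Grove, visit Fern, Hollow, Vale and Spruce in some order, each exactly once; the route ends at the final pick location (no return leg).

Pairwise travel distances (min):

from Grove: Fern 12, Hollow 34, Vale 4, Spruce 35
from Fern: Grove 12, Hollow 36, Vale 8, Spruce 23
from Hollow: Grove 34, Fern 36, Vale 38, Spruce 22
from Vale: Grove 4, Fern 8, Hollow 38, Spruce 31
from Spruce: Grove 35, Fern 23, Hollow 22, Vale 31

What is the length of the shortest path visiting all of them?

Shortest open route: 57 min.

There are 4! = 24 possible orderings.
Grove - Fern - Hollow - Vale - Spruce: 12+36+38+31 = 117
Grove - Fern - Hollow - Spruce - Vale: 12+36+22+31 = 101
Grove - Fern - Vale - Hollow - Spruce: 12+8+38+22 = 80
Grove - Fern - Vale - Spruce - Hollow: 12+8+31+22 = 73
Grove - Fern - Spruce - Hollow - Vale: 12+23+22+38 = 95
Grove - Fern - Spruce - Vale - Hollow: 12+23+31+38 = 104
Grove - Hollow - Fern - Vale - Spruce: 34+36+8+31 = 109
Grove - Hollow - Fern - Spruce - Vale: 34+36+23+31 = 124
Grove - Hollow - Vale - Fern - Spruce: 34+38+8+23 = 103
Grove - Hollow - Vale - Spruce - Fern: 34+38+31+23 = 126
Grove - Hollow - Spruce - Fern - Vale: 34+22+23+8 = 87
Grove - Hollow - Spruce - Vale - Fern: 34+22+31+8 = 95
Grove - Vale - Fern - Hollow - Spruce: 4+8+36+22 = 70
Grove - Vale - Fern - Spruce - Hollow: 4+8+23+22 = 57
… (10 more)
The minimum is 57.
One shortest path: Grove → Vale → Fern → Spruce → Hollow.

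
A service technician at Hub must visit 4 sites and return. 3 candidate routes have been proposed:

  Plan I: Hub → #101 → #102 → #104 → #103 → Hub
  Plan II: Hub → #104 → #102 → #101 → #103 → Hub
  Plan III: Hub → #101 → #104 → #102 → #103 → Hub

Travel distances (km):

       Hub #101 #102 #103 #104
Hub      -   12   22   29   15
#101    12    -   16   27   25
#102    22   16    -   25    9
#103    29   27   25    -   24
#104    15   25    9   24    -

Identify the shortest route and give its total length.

Shortest is Plan I, total 90 km.

Plan I: 12 + 16 + 9 + 24 + 29 = 90
Plan II: 15 + 9 + 16 + 27 + 29 = 96
Plan III: 12 + 25 + 9 + 25 + 29 = 100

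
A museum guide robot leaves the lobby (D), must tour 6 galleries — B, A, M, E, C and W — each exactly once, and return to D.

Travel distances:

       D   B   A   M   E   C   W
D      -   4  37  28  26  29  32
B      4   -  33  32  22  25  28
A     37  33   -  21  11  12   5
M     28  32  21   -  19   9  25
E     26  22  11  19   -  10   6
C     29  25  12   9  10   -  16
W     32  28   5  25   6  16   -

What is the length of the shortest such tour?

With 6 stops there are 6!/2 = 360 distinct round trips (a route and its reverse cost the same).
D-B-A-M-E-C-W-D: 4+33+21+19+10+16+32 = 135
D-B-A-M-E-W-C-D: 4+33+21+19+6+16+29 = 128
D-B-A-M-C-E-W-D: 4+33+21+9+10+6+32 = 115
D-B-A-M-C-W-E-D: 4+33+21+9+16+6+26 = 115
D-B-A-M-W-E-C-D: 4+33+21+25+6+10+29 = 128
D-B-A-M-W-C-E-D: 4+33+21+25+16+10+26 = 135
D-B-A-E-M-C-W-D: 4+33+11+19+9+16+32 = 124
D-B-A-E-M-W-C-D: 4+33+11+19+25+16+29 = 137
… (352 more)
D-B-E-W-A-C-M-D: 4+22+6+5+12+9+28 = 86  ← best
The minimum is 86.
One optimal route: D → B → E → W → A → C → M → D (or its reverse).

Shortest round trip = 86.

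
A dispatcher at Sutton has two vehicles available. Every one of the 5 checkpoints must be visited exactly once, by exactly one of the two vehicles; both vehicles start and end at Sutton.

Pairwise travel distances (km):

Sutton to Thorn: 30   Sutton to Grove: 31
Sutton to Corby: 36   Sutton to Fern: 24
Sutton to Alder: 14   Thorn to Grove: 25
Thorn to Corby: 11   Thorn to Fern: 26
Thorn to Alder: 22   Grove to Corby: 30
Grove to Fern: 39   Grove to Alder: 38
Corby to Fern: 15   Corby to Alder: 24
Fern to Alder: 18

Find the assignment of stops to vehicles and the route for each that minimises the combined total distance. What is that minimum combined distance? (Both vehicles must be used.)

Try each way of splitting the stops between the two vehicles (each non-empty) and, for each split, find the best tour for each vehicle:
  {Thorn} + {Grove, Corby, Fern, Alder}: 60 + 108 = 168
  {Grove} + {Thorn, Corby, Fern, Alder}: 62 + 86 = 148
  {Thorn, Grove} + {Corby, Fern, Alder}: 86 + 77 = 163
  {Corby} + {Thorn, Grove, Fern, Alder}: 72 + 114 = 186
  {Thorn, Corby} + {Grove, Fern, Alder}: 77 + 102 = 179
  {Grove, Corby} + {Thorn, Fern, Alder}: 97 + 86 = 183
  … (15 splits in total)
  {Thorn, Grove, Corby, Fern} + {Alder}: 106 + 28 = 134  ← best
Best: vehicle 1 Sutton → Grove → Thorn → Corby → Fern → Sutton = 106; vehicle 2 Sutton → Alder → Sutton = 28; combined 134.

Minimum combined distance: 134 km.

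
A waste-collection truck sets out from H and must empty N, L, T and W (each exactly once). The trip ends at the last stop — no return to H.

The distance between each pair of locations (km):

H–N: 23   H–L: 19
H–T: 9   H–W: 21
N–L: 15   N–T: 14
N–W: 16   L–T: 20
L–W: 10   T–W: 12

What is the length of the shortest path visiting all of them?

46 km — the minimum one-way total.

There are 4! = 24 possible orderings.
H - N - L - T - W: 23+15+20+12 = 70
H - N - L - W - T: 23+15+10+12 = 60
H - N - T - L - W: 23+14+20+10 = 67
H - N - T - W - L: 23+14+12+10 = 59
H - N - W - L - T: 23+16+10+20 = 69
H - N - W - T - L: 23+16+12+20 = 71
H - L - N - T - W: 19+15+14+12 = 60
H - L - N - W - T: 19+15+16+12 = 62
H - L - T - N - W: 19+20+14+16 = 69
H - L - T - W - N: 19+20+12+16 = 67
H - L - W - N - T: 19+10+16+14 = 59
H - L - W - T - N: 19+10+12+14 = 55
H - T - N - L - W: 9+14+15+10 = 48
H - T - N - W - L: 9+14+16+10 = 49
… (10 more)
H - T - W - L - N: 9+12+10+15 = 46  ← best
The minimum is 46.
One shortest path: H → T → W → L → N.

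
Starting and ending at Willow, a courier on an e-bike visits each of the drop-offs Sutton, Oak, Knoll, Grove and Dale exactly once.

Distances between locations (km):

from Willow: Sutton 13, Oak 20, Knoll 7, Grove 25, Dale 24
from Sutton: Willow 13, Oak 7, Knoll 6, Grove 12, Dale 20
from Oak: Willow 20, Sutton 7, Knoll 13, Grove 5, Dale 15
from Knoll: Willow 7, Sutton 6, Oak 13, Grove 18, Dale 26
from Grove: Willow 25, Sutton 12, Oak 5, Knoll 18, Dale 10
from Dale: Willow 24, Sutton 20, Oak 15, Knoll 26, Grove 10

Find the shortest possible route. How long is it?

Minimum total distance: 59 km.

With 5 stops there are 5!/2 = 60 distinct round trips (a route and its reverse cost the same).
Willow - Sutton - Oak - Knoll - Grove - Dale - Willow: 13+7+13+18+10+24 = 85
Willow - Sutton - Oak - Knoll - Dale - Grove - Willow: 13+7+13+26+10+25 = 94
Willow - Sutton - Oak - Grove - Knoll - Dale - Willow: 13+7+5+18+26+24 = 93
Willow - Sutton - Oak - Grove - Dale - Knoll - Willow: 13+7+5+10+26+7 = 68
Willow - Sutton - Oak - Dale - Knoll - Grove - Willow: 13+7+15+26+18+25 = 104
Willow - Sutton - Oak - Dale - Grove - Knoll - Willow: 13+7+15+10+18+7 = 70
Willow - Sutton - Knoll - Oak - Grove - Dale - Willow: 13+6+13+5+10+24 = 71
Willow - Sutton - Knoll - Oak - Dale - Grove - Willow: 13+6+13+15+10+25 = 82
Willow - Sutton - Knoll - Grove - Oak - Dale - Willow: 13+6+18+5+15+24 = 81
Willow - Sutton - Knoll - Grove - Dale - Oak - Willow: 13+6+18+10+15+20 = 82
Willow - Sutton - Knoll - Dale - Oak - Grove - Willow: 13+6+26+15+5+25 = 90
Willow - Sutton - Knoll - Dale - Grove - Oak - Willow: 13+6+26+10+5+20 = 80
Willow - Sutton - Grove - Oak - Knoll - Dale - Willow: 13+12+5+13+26+24 = 93
Willow - Sutton - Grove - Oak - Dale - Knoll - Willow: 13+12+5+15+26+7 = 78
… (46 more)
Willow - Knoll - Sutton - Oak - Grove - Dale - Willow: 7+6+7+5+10+24 = 59  ← best
The minimum is 59.
One optimal route: Willow → Knoll → Sutton → Oak → Grove → Dale → Willow (or its reverse).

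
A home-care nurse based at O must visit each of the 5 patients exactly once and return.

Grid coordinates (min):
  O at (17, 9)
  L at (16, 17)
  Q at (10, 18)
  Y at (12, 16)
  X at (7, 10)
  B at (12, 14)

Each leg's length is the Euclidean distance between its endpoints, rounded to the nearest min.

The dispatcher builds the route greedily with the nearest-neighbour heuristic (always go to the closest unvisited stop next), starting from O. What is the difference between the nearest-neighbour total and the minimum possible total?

4 min longer than the optimal tour.

O: B=7, L=8, Y=9, X=10, Q=11 ⇒ B
B: Y=2, Q=4, L=5, X=6 ⇒ Y
Y: Q=3, L=4, X=8 ⇒ Q
Q: L=6, X=9 ⇒ L
L: X=11 ⇒ X
NN route O → B → Y → Q → L → X → O costs 39.
Optimal: O → L → Q → Y → B → X → O costs 35 (by enumerating all 60 distinct tours).
Excess = 39 − 35 = 4.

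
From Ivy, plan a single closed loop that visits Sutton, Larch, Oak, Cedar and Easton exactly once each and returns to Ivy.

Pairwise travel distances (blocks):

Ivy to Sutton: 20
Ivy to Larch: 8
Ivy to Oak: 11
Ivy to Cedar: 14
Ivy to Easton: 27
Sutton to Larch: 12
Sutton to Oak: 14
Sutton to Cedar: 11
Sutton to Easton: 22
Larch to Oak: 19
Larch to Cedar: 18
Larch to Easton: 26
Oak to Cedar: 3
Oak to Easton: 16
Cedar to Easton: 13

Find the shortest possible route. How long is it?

Minimum total distance: 69 blocks.

With 5 stops there are 5!/2 = 60 distinct round trips (a route and its reverse cost the same).
Ivy → Sutton → Larch → Oak → Cedar → Easton → Ivy: 20+12+19+3+13+27 = 94
Ivy → Sutton → Larch → Oak → Easton → Cedar → Ivy: 20+12+19+16+13+14 = 94
Ivy → Sutton → Larch → Cedar → Oak → Easton → Ivy: 20+12+18+3+16+27 = 96
Ivy → Sutton → Larch → Cedar → Easton → Oak → Ivy: 20+12+18+13+16+11 = 90
Ivy → Sutton → Larch → Easton → Oak → Cedar → Ivy: 20+12+26+16+3+14 = 91
Ivy → Sutton → Larch → Easton → Cedar → Oak → Ivy: 20+12+26+13+3+11 = 85
Ivy → Sutton → Oak → Larch → Cedar → Easton → Ivy: 20+14+19+18+13+27 = 111
Ivy → Sutton → Oak → Larch → Easton → Cedar → Ivy: 20+14+19+26+13+14 = 106
Ivy → Sutton → Oak → Cedar → Larch → Easton → Ivy: 20+14+3+18+26+27 = 108
Ivy → Sutton → Oak → Cedar → Easton → Larch → Ivy: 20+14+3+13+26+8 = 84
Ivy → Sutton → Oak → Easton → Larch → Cedar → Ivy: 20+14+16+26+18+14 = 108
Ivy → Sutton → Oak → Easton → Cedar → Larch → Ivy: 20+14+16+13+18+8 = 89
Ivy → Sutton → Cedar → Larch → Oak → Easton → Ivy: 20+11+18+19+16+27 = 111
Ivy → Sutton → Cedar → Larch → Easton → Oak → Ivy: 20+11+18+26+16+11 = 102
… (46 more)
Ivy → Larch → Sutton → Easton → Cedar → Oak → Ivy: 8+12+22+13+3+11 = 69  ← best
The minimum is 69.
One optimal route: Ivy → Larch → Sutton → Easton → Cedar → Oak → Ivy (or its reverse).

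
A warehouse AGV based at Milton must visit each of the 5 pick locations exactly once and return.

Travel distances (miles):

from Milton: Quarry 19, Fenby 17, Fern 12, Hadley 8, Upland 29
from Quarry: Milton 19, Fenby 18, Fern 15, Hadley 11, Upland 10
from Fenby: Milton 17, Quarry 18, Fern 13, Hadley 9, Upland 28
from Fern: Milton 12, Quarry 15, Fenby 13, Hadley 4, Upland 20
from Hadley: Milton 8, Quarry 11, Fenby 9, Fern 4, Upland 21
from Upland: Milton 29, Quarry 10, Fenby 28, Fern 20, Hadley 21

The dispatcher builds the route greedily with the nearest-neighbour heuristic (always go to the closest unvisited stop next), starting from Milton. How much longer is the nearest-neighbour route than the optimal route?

Milton: Hadley=8, Fern=12, Fenby=17, Quarry=19, Upland=29 ⇒ Hadley
Hadley: Fern=4, Fenby=9, Quarry=11, Upland=21 ⇒ Fern
Fern: Fenby=13, Quarry=15, Upland=20 ⇒ Fenby
Fenby: Quarry=18, Upland=28 ⇒ Quarry
Quarry: Upland=10 ⇒ Upland
NN route Milton → Hadley → Fern → Fenby → Quarry → Upland → Milton costs 82.
Optimal: Milton → Fenby → Quarry → Upland → Fern → Hadley → Milton costs 77 (by enumerating all 60 distinct tours).
Excess = 82 − 77 = 5.

5 miles longer than the optimal tour.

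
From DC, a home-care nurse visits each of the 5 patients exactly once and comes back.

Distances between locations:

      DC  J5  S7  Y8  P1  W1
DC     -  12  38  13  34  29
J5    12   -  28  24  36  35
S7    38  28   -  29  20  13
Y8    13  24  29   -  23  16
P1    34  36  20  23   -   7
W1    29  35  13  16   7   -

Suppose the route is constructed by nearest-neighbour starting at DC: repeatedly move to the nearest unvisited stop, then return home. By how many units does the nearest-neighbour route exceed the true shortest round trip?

From DC: J5=12, Y8=13, W1=29, P1=34, S7=38 → choose J5 (12).
From J5: Y8=24, S7=28, W1=35, P1=36 → choose Y8 (24).
From Y8: W1=16, P1=23, S7=29 → choose W1 (16).
From W1: P1=7, S7=13 → choose P1 (7).
From P1: S7=20 → choose S7 (20).
NN route DC → J5 → Y8 → W1 → P1 → S7 → DC costs 117.
Optimal: DC → J5 → S7 → P1 → W1 → Y8 → DC costs 96 (by enumerating all 60 distinct tours).
Excess = 117 − 96 = 21.

Excess over optimum: 21.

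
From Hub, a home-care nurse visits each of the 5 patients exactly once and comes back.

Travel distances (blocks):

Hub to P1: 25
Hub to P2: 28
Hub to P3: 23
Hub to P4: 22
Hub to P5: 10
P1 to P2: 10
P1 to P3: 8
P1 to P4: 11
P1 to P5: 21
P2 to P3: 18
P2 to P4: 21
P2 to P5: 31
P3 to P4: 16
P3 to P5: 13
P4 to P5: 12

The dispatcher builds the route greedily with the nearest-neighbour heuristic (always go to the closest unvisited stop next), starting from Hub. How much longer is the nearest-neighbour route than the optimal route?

The nearest-neighbour route is 3 blocks longer than optimal.

From Hub: P5=10, P4=22, P3=23, P1=25, P2=28 → choose P5 (10).
From P5: P4=12, P3=13, P1=21, P2=31 → choose P4 (12).
From P4: P1=11, P3=16, P2=21 → choose P1 (11).
From P1: P3=8, P2=10 → choose P3 (8).
From P3: P2=18 → choose P2 (18).
NN route Hub → P5 → P4 → P1 → P3 → P2 → Hub costs 87.
Optimal: Hub → P2 → P1 → P3 → P4 → P5 → Hub costs 84 (by enumerating all 60 distinct tours).
Excess = 87 − 84 = 3.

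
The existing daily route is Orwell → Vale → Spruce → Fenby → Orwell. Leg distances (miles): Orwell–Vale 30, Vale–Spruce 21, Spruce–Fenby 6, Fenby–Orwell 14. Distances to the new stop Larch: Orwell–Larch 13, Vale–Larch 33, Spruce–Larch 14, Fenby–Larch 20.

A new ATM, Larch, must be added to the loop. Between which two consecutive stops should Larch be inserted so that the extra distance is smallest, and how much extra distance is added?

Minimum extra distance: 16 miles, inserting Larch between Orwell and Vale.

Insertion cost between consecutive stops i–j is d(i,Larch) + d(Larch,j) − d(i,j):
  between Orwell and Vale: 13 + 33 − 30 = 16
  between Vale and Spruce: 33 + 14 − 21 = 26
  between Spruce and Fenby: 14 + 20 − 6 = 28
  between Fenby and Orwell: 20 + 13 − 14 = 19
Cheapest insertion is between Orwell and Vale, adding 16.
New total = 71 + 16 = 87.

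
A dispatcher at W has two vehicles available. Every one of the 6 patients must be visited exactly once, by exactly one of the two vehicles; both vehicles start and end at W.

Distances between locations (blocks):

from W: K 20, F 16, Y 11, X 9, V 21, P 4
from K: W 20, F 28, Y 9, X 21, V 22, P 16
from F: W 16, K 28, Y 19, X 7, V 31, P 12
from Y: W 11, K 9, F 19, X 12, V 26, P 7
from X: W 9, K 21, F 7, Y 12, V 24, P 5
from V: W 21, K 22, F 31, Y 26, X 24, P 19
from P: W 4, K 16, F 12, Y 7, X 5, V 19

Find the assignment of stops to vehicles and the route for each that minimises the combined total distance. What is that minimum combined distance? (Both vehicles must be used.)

Minimum combined distance: 95 blocks.

There are 2^5 − 1 = 31 ways to divide the 6 stops into two non-empty groups. For each, the best each vehicle can do is its own shortest tour through its group:
  {K} + {F, Y, X, V, P}: 40 + 82 = 122
  {F} + {K, Y, X, V, P}: 32 + 73 = 105
  {K, F} + {Y, X, V, P}: 64 + 68 = 132
  {Y} + {K, F, X, V, P}: 22 + 87 = 109
  {K, Y} + {F, X, V, P}: 40 + 68 = 108
  {F, Y} + {K, X, V, P}: 46 + 73 = 119
  … (31 splits in total)
  {F, X} + {K, Y, V, P}: 32 + 63 = 95  ← best
Best: vehicle 1 W → F → X → W = 32; vehicle 2 W → V → K → Y → P → W = 63; combined 95.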